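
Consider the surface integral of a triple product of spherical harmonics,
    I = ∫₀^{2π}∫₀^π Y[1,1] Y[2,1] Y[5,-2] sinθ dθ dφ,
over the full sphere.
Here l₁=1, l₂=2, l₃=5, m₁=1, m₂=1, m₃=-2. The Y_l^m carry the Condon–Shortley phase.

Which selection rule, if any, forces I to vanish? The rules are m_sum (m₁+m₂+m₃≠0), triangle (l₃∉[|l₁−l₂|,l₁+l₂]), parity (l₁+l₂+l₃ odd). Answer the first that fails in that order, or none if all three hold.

triangle

Σmᵢ = 0  ✓
l₃∈[|l₁−l₂|,l₁+l₂]=[1,3] required, l₃=5 fails  ✗
Σlᵢ = 8 ⇒ even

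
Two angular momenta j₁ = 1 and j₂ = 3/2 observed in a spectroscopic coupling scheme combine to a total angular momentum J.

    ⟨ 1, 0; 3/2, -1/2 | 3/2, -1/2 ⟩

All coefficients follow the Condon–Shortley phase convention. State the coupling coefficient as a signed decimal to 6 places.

√[4·1!1!2!/5! · 1!1!1!2!1!2!] = √(4/15)
  +(−1)^0/∏(0,1,1,1,0,1)! = 1  (running 1)
  +(−1)^1/∏(1,0,0,0,1,2)! = -1/2  (running 1/2)
⟨..|..⟩ = √(4/15)·(1/2) = +0.258199

+0.258199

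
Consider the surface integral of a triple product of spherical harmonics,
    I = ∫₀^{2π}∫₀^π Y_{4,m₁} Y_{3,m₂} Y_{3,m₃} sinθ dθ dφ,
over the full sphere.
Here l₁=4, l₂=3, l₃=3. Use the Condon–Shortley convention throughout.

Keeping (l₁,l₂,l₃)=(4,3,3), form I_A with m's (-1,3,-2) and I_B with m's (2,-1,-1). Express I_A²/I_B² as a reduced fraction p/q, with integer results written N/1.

3/4

Shared (l₁,l₂,l₃)=(4,3,3): N and (l;000)² cancel in I_A²/I_B².
A: Δ = 4!·4!·2!/11! = 1/34650; Racah Σ t=4..4: t=4:+1/288 = 1/288; ⇒ 3j(4 3 3; -1 3 -2)² = 5/231, sgn -1
B: Δ = 4!·4!·2!/11! = 1/34650; Racah Σ t=0..2: t=0:+1/192 t=1:−1/36 t=2:+1/192 = -5/288; ⇒ 3j(4 3 3; 2 -1 -1)² = 20/693, sgn -1
I_A²/I_B² = (5/231)/(20/693) = 3/4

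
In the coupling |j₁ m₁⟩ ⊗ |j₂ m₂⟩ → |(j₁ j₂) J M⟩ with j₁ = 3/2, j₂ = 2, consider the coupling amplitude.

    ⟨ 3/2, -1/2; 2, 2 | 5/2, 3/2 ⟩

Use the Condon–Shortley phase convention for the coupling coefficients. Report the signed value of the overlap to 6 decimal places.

j₁+j₂−J=1  J+j₁−j₂=2  J−j₁+j₂=3  j₁+j₂+J+1=7
(j₁±m₁, j₂±m₂, J±M) = (1,2,4,0,4,1)
P² = 576/35
sum k=1..1:
  [1] −1/6 = -1/6
S = -1/6
C² = P²·S² = 16/35 ; C = -0.676123

−√(16/35) ≈ -0.676123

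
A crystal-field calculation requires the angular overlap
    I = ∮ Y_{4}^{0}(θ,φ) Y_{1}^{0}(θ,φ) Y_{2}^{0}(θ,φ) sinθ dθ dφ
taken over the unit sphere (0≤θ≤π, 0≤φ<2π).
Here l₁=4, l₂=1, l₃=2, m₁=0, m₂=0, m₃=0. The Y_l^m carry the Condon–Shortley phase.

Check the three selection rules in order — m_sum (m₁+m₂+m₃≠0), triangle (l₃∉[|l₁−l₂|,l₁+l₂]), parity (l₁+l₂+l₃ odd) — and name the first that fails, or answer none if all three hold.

Σmᵢ = 0  ✓
l₃∈[|l₁−l₂|,l₁+l₂]=[3,5] required, l₃=2 fails  ✗
Σlᵢ = 7 ⇒ odd

triangle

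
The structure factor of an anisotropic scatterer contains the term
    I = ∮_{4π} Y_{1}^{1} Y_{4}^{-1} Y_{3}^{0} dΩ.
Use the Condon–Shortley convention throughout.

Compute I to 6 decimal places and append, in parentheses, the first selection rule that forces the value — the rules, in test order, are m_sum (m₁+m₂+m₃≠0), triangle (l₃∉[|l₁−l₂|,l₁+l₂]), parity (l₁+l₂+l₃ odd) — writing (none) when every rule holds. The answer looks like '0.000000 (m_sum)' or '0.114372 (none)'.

-0.194664 (none)

Checks pass: Σm=0; 8 even; l₃=3∈[3,5].
(2·1+1)(2·4+1)(2·3+1) = 189
Δ: 2! 0! 6! / 9! → 1/252
sum: t=1:−1/36 = -1/36
3j²(1 4 3; 0 0 0) = Δ·Π!·Σ² = 4/63  (sign +1)
sum: t=0:+1/72 = 1/72
3j²(1 4 3; 1 -1 0) = Δ·Π!·Σ² = 5/126  (sign -1)
combine: 4πI² = 189·4/63·5/126 = 10/21
take √, sign -1: I = -0.19466390
No selection rule forces the value: the integral is nonzero (none).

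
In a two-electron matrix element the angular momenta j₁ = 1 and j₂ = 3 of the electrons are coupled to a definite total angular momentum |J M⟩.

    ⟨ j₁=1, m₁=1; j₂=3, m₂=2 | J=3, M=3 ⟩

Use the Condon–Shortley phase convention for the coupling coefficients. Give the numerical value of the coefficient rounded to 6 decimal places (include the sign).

triangle: 1!*1!*5!/8! = 120/40320
(j±m)!: 2!*0!*5!*1!*6!*0! = 172800
prefactor² = (2J+1)*Δ*N² = 3600
  k=0: +1/(0!*1!*0!*5!*1!*0!) = 1/120
Σ = 1/120  ⇒  CG² = 3600*(1/120)² = 1/4
CG = +√(1/4) = +0.500000

+√(1/4) = +0.500000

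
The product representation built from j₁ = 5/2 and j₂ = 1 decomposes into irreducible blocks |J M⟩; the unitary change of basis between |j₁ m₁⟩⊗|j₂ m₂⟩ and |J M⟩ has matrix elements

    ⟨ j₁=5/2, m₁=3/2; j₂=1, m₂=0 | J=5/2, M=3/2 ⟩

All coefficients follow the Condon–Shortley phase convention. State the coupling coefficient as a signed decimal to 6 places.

j₁+j₂−J=1  J+j₁−j₂=4  J−j₁+j₂=1  j₁+j₂+J+1=7
(j₁±m₁, j₂±m₂, J±M) = (4,1,1,1,4,1)
P² = 576/35
sum k=0..1:
  [0] +1/6 = 1/6
  [1] −1/24 = -1/24
S = 1/8
C² = P²·S² = 9/35 ; C = +0.507093

+√(9/35) = +0.507093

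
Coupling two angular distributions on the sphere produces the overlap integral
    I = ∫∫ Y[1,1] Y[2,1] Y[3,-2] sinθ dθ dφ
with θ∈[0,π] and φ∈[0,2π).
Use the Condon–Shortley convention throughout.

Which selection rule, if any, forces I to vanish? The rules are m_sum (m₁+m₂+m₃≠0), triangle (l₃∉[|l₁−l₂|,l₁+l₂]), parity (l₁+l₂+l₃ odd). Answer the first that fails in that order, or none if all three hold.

none

Σmᵢ = 0  ✓
l₃∈[|l₁−l₂|,l₁+l₂]=[1,3], have l₃=3  ✓
Σlᵢ = 6 ⇒ even  ✓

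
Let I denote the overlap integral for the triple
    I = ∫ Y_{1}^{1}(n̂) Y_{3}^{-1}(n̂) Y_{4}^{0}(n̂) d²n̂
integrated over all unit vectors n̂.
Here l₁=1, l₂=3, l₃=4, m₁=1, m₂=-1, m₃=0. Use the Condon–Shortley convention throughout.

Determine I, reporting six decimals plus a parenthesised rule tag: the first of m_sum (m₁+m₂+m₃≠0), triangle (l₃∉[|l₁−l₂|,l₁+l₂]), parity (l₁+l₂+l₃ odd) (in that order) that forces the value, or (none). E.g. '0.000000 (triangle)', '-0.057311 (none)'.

0.150786 (none)

m-sum 0 ✓  L=8 even ✓  2≤4≤4 ✓
Π(2lᵢ+1) = 3×7×9 = 189
triangle coeff Δ(1,3,4) = 1/252
Σ_t [0,0]: t=0:+1/36 = 1/36
(3j)²=4/63 [(1 3 4; 0 0 0)], sign=+1
Σ_t [0,0]: t=0:+1/96 = 1/96
(3j)²=1/42 [(1 3 4; 1 -1 0)], sign=+1
⇒ 4πI² = 2/7
I = (+1)√(2/7/(4π)) = 0.15078601
No selection rule forces the value: the integral is nonzero (none).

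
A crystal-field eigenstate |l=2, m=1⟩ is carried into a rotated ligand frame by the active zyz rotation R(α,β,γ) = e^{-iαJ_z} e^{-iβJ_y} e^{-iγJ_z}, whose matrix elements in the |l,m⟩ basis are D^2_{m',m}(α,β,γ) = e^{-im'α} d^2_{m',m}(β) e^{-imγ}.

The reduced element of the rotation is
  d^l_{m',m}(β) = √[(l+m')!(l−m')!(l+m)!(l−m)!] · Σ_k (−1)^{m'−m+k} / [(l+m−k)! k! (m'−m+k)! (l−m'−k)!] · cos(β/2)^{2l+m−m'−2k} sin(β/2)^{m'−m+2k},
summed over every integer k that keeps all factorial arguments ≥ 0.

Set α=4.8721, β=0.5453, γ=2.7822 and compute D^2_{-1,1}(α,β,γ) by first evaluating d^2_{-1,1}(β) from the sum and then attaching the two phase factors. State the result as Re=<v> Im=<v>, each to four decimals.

Re=-0.0975 Im=0.1706

First d^2_{-1,1}(β=0.5453), then the phase factors e^{-i(-1)α} and e^{-i(1)γ}:
c=cos(0.545300/2)=0.963061, s=sin(0.545300/2)=0.269284; N=√[1·6·6·1]=6.000000
k∈{2,3} keeps every argument non-negative
  k=2: (−1)^0·6.0000/(2)·0.9631^2·0.2693^2 = +0.201768
  k=3: (−1)^1·6.0000/(6)·0.9631^0·0.2693^4 = -0.005258
d^2_{-1,1}(0.5453) = +0.201768 -0.005258 = +0.196509
D = (+0.159033-0.987273i)·(+0.196509)·(-0.936111-0.351706i) = -0.097489+0.170622i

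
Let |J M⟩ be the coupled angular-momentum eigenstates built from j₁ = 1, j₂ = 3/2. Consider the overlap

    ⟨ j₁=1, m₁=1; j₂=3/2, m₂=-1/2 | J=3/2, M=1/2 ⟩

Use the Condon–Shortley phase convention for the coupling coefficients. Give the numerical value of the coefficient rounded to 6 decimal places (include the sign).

j₁+j₂−J=1  J+j₁−j₂=1  J−j₁+j₂=2  j₁+j₂+J+1=5
(j₁±m₁, j₂±m₂, J±M) = (2,0,1,2,2,1)
P² = 8/15
sum k=0..0:
  [0] +1/1 = 1
S = 1
C² = P²·S² = 8/15 ; C = +0.730297

+0.730297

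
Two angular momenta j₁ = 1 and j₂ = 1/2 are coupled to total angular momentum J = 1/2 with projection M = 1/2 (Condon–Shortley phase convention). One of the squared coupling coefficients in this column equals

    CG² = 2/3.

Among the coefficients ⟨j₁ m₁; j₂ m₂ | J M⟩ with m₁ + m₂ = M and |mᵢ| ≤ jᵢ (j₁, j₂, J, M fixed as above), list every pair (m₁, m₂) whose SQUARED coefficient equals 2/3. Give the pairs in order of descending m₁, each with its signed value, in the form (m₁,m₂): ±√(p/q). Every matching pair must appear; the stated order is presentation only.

(1,-1/2): +√(2/3)

Admissible pairs with m₁+m₂ = M = 1/2: (0,1/2), (1,-1/2)
  (m₁,m₂)=(1,-1/2): CG² = 2/3, CG = +√(2/3)   ← matches the target
  (m₁,m₂)=(0,1/2): CG² = 1/3, CG = −√(1/3)
Pairs with CG² = 2/3: (1,-1/2): +√(2/3)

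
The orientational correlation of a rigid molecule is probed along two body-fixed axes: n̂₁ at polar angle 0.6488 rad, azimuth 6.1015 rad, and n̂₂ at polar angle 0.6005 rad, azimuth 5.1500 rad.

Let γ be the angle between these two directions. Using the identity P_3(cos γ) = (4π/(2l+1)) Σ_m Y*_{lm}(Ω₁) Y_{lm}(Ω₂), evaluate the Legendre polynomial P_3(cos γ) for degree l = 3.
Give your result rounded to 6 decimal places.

Expand P_3 via completeness: Σ_{m} conj(Y_{3,m}) at Ω₁ times Y_{3,m} at Ω₂ —
  [-3]  conj(Y_{3,-3})(Ω₁) = 0.07870 - 0.04772j ; Y_{3,-3}(Ω₂) = -0.07278 - 0.01920j ; Δ = -0.00664 + 0.00196j
  [-2]  conj(Y_{3,-2})(Ω₁) = 0.27789 - 0.10567j ; Y_{3,-2}(Ω₂) = -0.17252 + 0.20668j ; Δ = -0.02610 + 0.07566j
  [-1]  conj(Y_{3,-1})(Ω₁) = 0.41764 - 0.07673j ; Y_{3,-1}(Ω₂) = 0.18601 + 0.39756j ; Δ = 0.10819 + 0.15177j
  [+0]  conj(Y_{3,0})(Ω₁) = 0.05190 + 0.00000j ; Y_{3,0}(Ω₂) = 0.12425 + 0.00000j ; Δ = 0.00645 + 0.00000j
  [+1]  conj(Y_{3,1})(Ω₁) = -0.41764 - 0.07673j ; Y_{3,1}(Ω₂) = -0.18601 + 0.39756j ; Δ = 0.10819 - 0.15177j
  [+2]  conj(Y_{3,2})(Ω₁) = 0.27789 + 0.10567j ; Y_{3,2}(Ω₂) = -0.17252 - 0.20668j ; Δ = -0.02610 - 0.07566j
  [+3]  conj(Y_{3,3})(Ω₁) = -0.07870 - 0.04772j ; Y_{3,3}(Ω₂) = 0.07278 - 0.01920j ; Δ = -0.00664 - 0.00196j
Σ over m = 0.15733 + 0.00000j; ×(4π/7) → 0.28243 + 0.00000j. Real part: 0.282433

0.282433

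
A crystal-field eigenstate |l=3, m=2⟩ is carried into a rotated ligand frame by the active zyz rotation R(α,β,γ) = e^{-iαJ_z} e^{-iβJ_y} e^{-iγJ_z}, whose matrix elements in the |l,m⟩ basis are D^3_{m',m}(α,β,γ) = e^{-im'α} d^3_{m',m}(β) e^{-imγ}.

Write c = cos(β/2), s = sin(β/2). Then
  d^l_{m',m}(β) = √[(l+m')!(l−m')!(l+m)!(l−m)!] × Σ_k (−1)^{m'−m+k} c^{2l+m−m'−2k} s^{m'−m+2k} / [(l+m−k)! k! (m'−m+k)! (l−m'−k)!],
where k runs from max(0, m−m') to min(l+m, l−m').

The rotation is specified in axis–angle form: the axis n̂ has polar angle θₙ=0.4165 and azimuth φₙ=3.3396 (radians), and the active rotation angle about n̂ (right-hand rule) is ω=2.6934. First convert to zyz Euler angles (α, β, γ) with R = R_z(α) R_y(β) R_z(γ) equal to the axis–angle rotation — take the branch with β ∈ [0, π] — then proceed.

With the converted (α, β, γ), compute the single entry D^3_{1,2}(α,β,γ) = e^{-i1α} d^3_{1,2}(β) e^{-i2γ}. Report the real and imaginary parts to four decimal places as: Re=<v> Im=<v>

Axis–angle → zyz. n̂ = (sinθₙcosφₙ, sinθₙsinφₙ, cosθₙ) = (-0.396657, -0.079584, +0.914511), ω = 2.6934.
R = I cosω + sinω [n̂]ₓ + (1−cosω) n̂n̂ᵀ gives
  R = [-0.602098, -0.336274, -0.724153; +0.456309, -0.889190, +0.033514; -0.655180, -0.310259, +0.688824]
β = atan2(√(R₁₃²+R₂₃²), R₃₃) = 0.810930; α = atan2(R₂₃, R₁₃) mod 2π = 3.095345; γ = atan2(R₃₂, −R₃₁) mod 2π = 5.840923
Split into d^3_{1,2}(β=0.8109) × two z-phases.
Half-angle: c=0.918919, s=0.394446. N=√(24·2·120·1)=75.894664
k: max(0,(2)−(1))=1 … min(3+(2),3−(1))=2
  k=1: (−1)^0·75.8947/(24)·0.9189^5·0.3944^1 = +0.817286
  k=2: (−1)^1·75.8947/(12)·0.9189^3·0.3944^3 = -0.301179
d^3_{1,2}(0.8109) = +0.817286 -0.301179 = +0.516107
Attach z-rotation phases: D = e^{-i(1)(3.0953)}·(+0.516107)·e^{-i(2)(5.8409)} = -0.308227-0.413960i

Re=-0.3082 Im=-0.4140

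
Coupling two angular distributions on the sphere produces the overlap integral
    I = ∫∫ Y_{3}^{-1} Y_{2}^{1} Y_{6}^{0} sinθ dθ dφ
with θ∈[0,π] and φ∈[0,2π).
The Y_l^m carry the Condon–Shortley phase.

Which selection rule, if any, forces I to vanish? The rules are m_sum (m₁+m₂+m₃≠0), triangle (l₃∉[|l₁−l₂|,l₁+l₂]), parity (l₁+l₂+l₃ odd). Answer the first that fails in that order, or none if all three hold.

Σmᵢ = 0  ✓
l₃∈[|l₁−l₂|,l₁+l₂]=[1,5] required, l₃=6 fails  ✗
Σlᵢ = 11 ⇒ odd

triangle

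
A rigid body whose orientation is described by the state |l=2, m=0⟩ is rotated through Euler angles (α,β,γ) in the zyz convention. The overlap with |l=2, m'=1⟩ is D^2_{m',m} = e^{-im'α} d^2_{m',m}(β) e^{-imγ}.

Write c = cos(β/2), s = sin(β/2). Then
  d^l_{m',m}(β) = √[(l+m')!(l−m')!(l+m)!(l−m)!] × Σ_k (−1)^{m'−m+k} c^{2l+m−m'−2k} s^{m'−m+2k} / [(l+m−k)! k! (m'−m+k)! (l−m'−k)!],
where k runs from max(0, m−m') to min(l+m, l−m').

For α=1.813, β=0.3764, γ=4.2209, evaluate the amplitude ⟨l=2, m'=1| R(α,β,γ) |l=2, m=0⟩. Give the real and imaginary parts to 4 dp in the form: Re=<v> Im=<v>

Re=0.1004 Im=0.4064

D^2_{1,0}(1.8130,0.3764,4.2209) = e^{-i·1·1.8130}·d^2_{1,0}(0.3764)·e^{-i·0·4.2209}. Compute d first:
Half-angle: c=0.982343, s=0.187091. N=√(6·1·2·2)=4.898979
The bounds max(0,m−m')=0 and min(l+m,l−m')=1 give 2 terms
  k=0: (−1)^1·4.8990/(2)·0.9823^3·0.1871^1 = -0.434428
  k=1: (−1)^2·4.8990/(2)·0.9823^1·0.1871^3 = +0.015758
d^2_{1,0}(0.3764) = -0.434428 +0.015758 = -0.418670
Phases: e^{-i·(1)·1.8130}=-0.239843-0.970812i, e^{-i·(0)·4.2209}=+1.000000+0.000000i ⇒ D=+0.100415+0.406450i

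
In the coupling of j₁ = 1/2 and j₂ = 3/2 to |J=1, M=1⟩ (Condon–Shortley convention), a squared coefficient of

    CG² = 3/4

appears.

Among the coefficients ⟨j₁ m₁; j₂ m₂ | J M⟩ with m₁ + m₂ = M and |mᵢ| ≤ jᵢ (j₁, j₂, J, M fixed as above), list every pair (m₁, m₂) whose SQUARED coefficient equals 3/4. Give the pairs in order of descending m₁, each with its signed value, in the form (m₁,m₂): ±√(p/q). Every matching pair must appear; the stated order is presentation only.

(-1/2,3/2): −√(3/4)

Admissible pairs with m₁+m₂ = M = 1: (-1/2,3/2), (1/2,1/2)
  (m₁,m₂)=(1/2,1/2): CG² = 1/4, CG = +√(1/4)
  (m₁,m₂)=(-1/2,3/2): CG² = 3/4, CG = −√(3/4)   ← matches the target
Pairs with CG² = 3/4: (-1/2,3/2): −√(3/4)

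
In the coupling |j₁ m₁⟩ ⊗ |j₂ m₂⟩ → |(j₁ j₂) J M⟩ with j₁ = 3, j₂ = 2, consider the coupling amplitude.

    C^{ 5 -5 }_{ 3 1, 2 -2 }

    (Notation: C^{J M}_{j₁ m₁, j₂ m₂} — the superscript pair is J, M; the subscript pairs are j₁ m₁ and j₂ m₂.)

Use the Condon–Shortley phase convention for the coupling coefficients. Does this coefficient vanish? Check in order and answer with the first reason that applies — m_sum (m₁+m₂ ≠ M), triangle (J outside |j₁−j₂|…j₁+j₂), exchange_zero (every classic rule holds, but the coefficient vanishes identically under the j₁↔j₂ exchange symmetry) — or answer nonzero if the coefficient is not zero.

m_sum

m-sum: m₁+m₂ = 1+(-2) = -1, M = -5  ✗ ⇒ coefficient is 0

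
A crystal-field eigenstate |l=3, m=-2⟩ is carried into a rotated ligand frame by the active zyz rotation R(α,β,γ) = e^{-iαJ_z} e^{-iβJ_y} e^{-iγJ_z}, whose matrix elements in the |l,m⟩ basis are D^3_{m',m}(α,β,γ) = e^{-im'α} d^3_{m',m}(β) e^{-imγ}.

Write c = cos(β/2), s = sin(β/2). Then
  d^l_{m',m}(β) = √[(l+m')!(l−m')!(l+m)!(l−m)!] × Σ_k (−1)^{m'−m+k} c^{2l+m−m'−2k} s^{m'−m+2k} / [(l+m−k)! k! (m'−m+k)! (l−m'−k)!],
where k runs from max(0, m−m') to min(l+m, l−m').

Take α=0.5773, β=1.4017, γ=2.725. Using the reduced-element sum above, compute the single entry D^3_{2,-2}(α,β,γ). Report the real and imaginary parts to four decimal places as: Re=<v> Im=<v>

Split into d^3_{2,-2}(β=1.4017) × two z-phases.
Half-angle: c=0.764294, s=0.644868. N=√(120·1·1·120)=120.000000
k∈{0,1} keeps every argument non-negative
  k=0: (−1)^4·120.0000/(24)·0.7643^2·0.6449^4 = +0.505095
  k=1: (−1)^5·120.0000/(120)·0.7643^0·0.6449^6 = -0.071916
d^3_{2,-2}(1.4017) = +0.505095 -0.071916 = +0.433180
D = (+0.404284-0.914633i)·(+0.433180)·(+0.672522-0.740077i) = -0.175442-0.396062i

Re=-0.1754 Im=-0.3961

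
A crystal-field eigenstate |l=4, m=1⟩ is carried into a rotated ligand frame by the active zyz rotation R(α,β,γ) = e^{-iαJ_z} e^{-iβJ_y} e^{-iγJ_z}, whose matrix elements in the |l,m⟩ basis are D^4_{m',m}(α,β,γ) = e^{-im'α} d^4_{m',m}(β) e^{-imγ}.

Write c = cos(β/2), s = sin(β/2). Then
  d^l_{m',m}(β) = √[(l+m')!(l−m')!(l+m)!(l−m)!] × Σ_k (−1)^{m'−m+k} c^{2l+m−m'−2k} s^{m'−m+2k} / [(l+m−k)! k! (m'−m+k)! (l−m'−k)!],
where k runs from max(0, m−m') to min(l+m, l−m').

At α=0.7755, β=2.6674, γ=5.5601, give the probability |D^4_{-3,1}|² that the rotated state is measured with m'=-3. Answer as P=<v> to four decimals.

D^4_{-3,1}(0.7755,2.6674,5.5601) = e^{-i·-3·0.7755}·d^4_{-3,1}(2.6674)·e^{-i·1·5.5601}. Compute d first:
With c≡cos(β/2)=0.234881 and s≡sin(β/2)=0.972024, N=[1·5040·120·6]^{1/2}=1904.940944
Admissible k: 4..5 (factorial args all ≥0)
  k=4: (−1)^0·1904.9409/(144)·0.2349^4·0.9720^4 = +0.035943
  k=5: (−1)^1·1904.9409/(240)·0.2349^2·0.9720^6 = -0.369342
d^4_{-3,1}(2.6674) = +0.035943 -0.369342 = -0.333399
|D^4_{-3,1}|² = |d^4_{-3,1}(β)|² = (-0.333399)² = 0.111155 (the z-rotation phases have unit modulus)

P=0.1112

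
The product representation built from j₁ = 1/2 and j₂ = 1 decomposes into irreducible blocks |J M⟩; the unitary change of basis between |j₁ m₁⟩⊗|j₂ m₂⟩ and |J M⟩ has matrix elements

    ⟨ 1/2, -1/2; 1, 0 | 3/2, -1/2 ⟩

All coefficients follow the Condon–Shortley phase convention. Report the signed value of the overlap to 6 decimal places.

j₁+j₂−J=0  J+j₁−j₂=1  J−j₁+j₂=2  j₁+j₂+J+1=4
(j₁±m₁, j₂±m₂, J±M) = (0,1,1,1,1,2)
P² = 2/3
sum k=0..0:
  [0] +1/1 = 1
S = 1
C² = P²·S² = 2/3 ; C = +0.816497

+0.816497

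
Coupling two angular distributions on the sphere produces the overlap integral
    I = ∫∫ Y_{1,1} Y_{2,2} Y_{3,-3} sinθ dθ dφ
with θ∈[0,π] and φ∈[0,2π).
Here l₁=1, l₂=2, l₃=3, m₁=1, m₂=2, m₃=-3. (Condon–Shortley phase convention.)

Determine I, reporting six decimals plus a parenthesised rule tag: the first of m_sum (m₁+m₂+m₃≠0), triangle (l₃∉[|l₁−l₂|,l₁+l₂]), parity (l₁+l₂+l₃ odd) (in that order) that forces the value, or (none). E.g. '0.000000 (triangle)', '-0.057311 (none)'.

-0.319865 (none)

Checks pass: Σm=0; 6 even; l₃=3∈[1,3].
(2·1+1)(2·2+1)(2·3+1) = 105
Δ: 0! 2! 4! / 7! → 1/105
sum: t=0:+1/4 = 1/4
3j²(1 2 3; 0 0 0) = Δ·Π!·Σ² = 3/35  (sign -1)
sum: t=0:+1/48 = 1/48
3j²(1 2 3; 1 2 -3) = Δ·Π!·Σ² = 1/7  (sign +1)
combine: 4πI² = 105·3/35·1/7 = 9/7
take √, sign -1: I = -0.31986543
No selection rule forces the value: the integral is nonzero (none).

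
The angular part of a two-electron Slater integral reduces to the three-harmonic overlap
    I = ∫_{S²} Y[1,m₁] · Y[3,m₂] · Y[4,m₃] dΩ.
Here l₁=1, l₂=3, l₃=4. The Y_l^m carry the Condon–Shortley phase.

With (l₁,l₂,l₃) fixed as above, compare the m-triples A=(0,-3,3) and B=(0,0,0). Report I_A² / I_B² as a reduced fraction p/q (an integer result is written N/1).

Same 1,3,4: normalisation and zero-m 3j drop out of the ratio.
A: Δ: 0! 2! 6! / 9! → 1/252; sum: t=0:+1/720 = 1/720; 3j²(1 3 4; 0 -3 3) = Δ·Π!·Σ² = 1/36  (sign -1)
B: Δ: 0! 2! 6! / 9! → 1/252; sum: t=0:+1/36 = 1/36; 3j²(1 3 4; 0 0 0) = Δ·Π!·Σ² = 4/63  (sign +1)
I_A²/I_B² = (1/36)/(4/63) = 7/16

7/16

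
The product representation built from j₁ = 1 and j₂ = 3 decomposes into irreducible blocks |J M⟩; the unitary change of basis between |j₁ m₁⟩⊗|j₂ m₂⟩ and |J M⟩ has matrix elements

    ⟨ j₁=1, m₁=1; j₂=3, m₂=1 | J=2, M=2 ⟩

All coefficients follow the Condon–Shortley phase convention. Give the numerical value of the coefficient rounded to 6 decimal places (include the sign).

triangle: 2!×0!×4!/7! = 48/5040
(j±m)!: 2!×0!×4!×2!×4!×0! = 2304
prefactor² = (2J+1)×Δ×N² = 768/7
  k=0: +1/(0!×2!×0!×4!×0!×0!) = 1/48
Σ = 1/48  ⇒  CG² = 768/7×(1/48)² = 1/21
CG = +√(1/21) = +0.218218

+√(1/21) = +0.218218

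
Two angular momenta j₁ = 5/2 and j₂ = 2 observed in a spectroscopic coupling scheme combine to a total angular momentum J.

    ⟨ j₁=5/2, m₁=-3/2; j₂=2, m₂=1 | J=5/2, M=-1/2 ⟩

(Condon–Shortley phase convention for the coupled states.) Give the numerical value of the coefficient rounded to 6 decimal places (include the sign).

j₁+j₂−J=2  J+j₁−j₂=3  J−j₁+j₂=2  j₁+j₂+J+1=8
(j₁±m₁, j₂±m₂, J±M) = (1,4,3,1,2,3)
P² = 216/35
sum k=1..2:
  [1] −1/12 = -1/12
  [2] +1/4 = 1/4
S = 1/6
C² = P²·S² = 6/35 ; C = +0.414039

+0.414039  (= +√(6/35))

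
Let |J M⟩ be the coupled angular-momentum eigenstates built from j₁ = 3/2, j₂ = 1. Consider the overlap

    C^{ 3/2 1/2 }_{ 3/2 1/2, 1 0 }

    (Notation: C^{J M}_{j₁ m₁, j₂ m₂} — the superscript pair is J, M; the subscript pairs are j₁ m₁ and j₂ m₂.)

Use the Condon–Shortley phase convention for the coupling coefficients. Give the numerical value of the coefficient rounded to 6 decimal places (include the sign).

+0.258199

triangle: 1!·2!·1!/5! = 2/120
(j±m)!: 2!·1!·1!·1!·2!·1! = 4
prefactor² = (2J+1)·Δ·N² = 4/15
  k=0: +1/(0!·1!·1!·1!·1!·0!) = 1
  k=1: −1/(1!·0!·0!·0!·2!·1!) = -1/2
Σ = 1/2  ⇒  CG² = 4/15·(1/2)² = 1/15
CG = +√(1/15) = +0.258199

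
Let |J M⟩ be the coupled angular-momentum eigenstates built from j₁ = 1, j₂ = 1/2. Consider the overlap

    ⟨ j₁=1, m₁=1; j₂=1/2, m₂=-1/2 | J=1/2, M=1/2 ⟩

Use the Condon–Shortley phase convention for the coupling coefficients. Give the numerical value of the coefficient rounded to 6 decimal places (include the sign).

+√(2/3) ≈ +0.816497

triangle: 1!×1!×0!/3! = 1/6
(j±m)!: 2!×0!×0!×1!×1!×0! = 2
prefactor² = (2J+1)×Δ×N² = 2/3
  k=0: +1/(0!×1!×0!×0!×1!×0!) = 1
Σ = 1  ⇒  CG² = 2/3×1² = 2/3
CG = +√(2/3) = +0.816497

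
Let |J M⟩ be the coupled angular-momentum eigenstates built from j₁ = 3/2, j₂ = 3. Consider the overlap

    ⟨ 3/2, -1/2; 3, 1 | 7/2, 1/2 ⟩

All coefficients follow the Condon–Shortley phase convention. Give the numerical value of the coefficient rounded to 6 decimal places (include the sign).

√[8·1!2!5!/9! · 1!2!4!2!4!3!] = √(512/7)
  +(−1)^0/∏(0,1,2,4,0,1)! = 1/48  (running 1/48)
  +(−1)^1/∏(1,0,1,3,1,2)! = -1/12  (running -1/16)
⟨..|..⟩ = √(512/7)·(-1/16) = -0.534522

-0.534522  (= −√(2/7))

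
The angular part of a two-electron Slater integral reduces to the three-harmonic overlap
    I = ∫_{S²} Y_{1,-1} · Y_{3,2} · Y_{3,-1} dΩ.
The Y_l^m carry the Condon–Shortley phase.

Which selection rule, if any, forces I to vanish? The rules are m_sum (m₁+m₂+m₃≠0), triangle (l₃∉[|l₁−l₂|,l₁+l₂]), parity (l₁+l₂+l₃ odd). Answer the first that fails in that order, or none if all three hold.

m₁+m₂+m₃ = -1 + 2 − 1 = 0  ✓
triangle: |1−3|=2 ≤ l₃=3 ≤ 1+3=4  ✓
parity: l₁+l₂+l₃ = 7 is odd  ✗

parity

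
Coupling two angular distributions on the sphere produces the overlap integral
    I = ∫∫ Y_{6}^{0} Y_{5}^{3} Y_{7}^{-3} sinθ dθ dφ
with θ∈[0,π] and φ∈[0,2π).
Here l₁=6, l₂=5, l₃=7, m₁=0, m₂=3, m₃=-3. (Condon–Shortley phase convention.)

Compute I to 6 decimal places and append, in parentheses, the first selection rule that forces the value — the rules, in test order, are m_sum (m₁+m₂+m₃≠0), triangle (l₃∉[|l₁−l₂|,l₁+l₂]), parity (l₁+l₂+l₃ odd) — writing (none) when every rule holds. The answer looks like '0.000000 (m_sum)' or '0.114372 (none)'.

0.130140 (none)

m-sum 0 ✓  L=18 even ✓  1≤7≤11 ✓
Π(2lᵢ+1) = 13×11×15 = 2145
triangle coeff Δ(6,5,7) = 1/174594420
Σ_t [0,4]: t=0:+1/4147200 t=1:−1/207360 t=2:+1/82944 t=3:−1/207360 t=4:+1/4147200 = 1/345600
(3j)²=420/46189 [(6 5 7; 0 0 0)], sign=-1
Σ_t [2,4]: t=2:+1/1658880 t=3:−1/518400 t=4:+1/1658880 = -1/1382400
(3j)²=504/46189 [(6 5 7; 0 3 -3)], sign=-1
⇒ 4πI² = 3175200/14919047
I = (+1)√(3175200/14919047/(4π)) = 0.13013978
No selection rule forces the value: the integral is nonzero (none).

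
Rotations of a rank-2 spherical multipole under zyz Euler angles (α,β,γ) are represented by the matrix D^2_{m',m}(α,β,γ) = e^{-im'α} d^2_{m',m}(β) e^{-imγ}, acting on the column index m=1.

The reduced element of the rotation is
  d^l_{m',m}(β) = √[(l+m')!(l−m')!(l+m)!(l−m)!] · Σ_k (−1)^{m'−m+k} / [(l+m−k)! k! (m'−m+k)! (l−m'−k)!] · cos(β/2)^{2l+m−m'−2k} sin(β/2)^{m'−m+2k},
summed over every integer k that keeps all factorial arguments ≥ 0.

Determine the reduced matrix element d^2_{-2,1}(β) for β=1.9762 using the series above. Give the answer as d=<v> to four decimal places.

d=0.6407

d^2_{-2,1}(β=1.9762) via the finite sum:
c=cos(1.976200/2)=0.550277, s=sin(1.976200/2)=0.834982; N=√[1·24·6·1]=12.000000
Admissible k: 3..3 (factorial args all ≥0)
  k=3: (−1)^0·12.0000/(6)·0.5503^1·0.8350^3 = +0.640683
d^2_{-2,1}(1.9762) = +0.640683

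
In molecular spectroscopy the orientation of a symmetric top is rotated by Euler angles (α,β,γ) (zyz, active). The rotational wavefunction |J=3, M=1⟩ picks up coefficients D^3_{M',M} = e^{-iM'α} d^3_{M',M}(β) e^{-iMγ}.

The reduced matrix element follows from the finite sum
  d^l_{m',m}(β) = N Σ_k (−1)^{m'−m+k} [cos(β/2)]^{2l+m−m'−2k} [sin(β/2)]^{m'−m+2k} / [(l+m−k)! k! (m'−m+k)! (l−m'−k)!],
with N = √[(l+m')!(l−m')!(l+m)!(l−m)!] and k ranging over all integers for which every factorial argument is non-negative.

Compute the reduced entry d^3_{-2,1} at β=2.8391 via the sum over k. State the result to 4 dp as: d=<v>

d^3_{-2,1}(β=2.8391) via the finite sum:
With c≡cos(β/2)=0.150670 and s≡sin(β/2)=0.988584, N=[1·120·24·2]^{1/2}=75.894664
Admissible k: 3..4 (factorial args all ≥0)
  k=3: (−1)^0·75.8947/(12)·0.1507^3·0.9886^3 = +0.020900
  k=4: (−1)^1·75.8947/(24)·0.1507^1·0.9886^5 = -0.449879
d^3_{-2,1}(2.8391) = +0.020900 -0.449879 = -0.428979

d=-0.4290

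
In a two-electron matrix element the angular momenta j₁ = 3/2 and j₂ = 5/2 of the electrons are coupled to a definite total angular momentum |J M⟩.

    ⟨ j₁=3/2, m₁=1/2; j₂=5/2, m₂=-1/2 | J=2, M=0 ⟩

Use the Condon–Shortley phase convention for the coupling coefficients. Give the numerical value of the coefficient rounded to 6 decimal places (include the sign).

-0.267261  (= −√(1/14))

√[5·2!1!3!/7! · 2!1!2!3!2!2!] = √(8/7)
  +(−1)^0/∏(0,2,1,2,0,1)! = 1/4  (running 1/4)
  +(−1)^1/∏(1,1,0,1,1,2)! = -1/2  (running -1/4)
⟨..|..⟩ = √(8/7)·(-1/4) = -0.267261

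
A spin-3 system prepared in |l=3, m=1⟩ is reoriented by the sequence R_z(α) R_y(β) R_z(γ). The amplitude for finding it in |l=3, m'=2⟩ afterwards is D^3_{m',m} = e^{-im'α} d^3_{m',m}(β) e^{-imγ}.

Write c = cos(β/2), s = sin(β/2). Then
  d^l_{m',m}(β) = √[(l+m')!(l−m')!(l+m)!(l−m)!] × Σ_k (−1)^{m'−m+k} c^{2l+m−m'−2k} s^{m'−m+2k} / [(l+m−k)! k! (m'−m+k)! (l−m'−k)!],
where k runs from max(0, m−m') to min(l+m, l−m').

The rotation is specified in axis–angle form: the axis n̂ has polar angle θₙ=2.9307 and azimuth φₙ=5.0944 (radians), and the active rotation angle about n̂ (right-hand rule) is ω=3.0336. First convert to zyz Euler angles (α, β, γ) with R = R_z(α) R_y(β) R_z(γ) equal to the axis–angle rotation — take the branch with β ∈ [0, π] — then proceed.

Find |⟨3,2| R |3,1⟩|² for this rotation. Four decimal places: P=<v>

P=0.2885

Axis–angle → zyz. n̂ = (sinθₙcosφₙ, sinθₙsinφₙ, cosθₙ) = (+0.078037, -0.194243, -0.977844), ω = 3.0336.
R = I cosω + sinω [n̂]ₓ + (1−cosω) n̂n̂ᵀ gives
  R = [-0.982031, +0.075167, -0.173107; -0.135623, -0.918933, +0.370362; -0.131235, +0.387184, +0.912615]
β = atan2(√(R₁₃²+R₂₃²), R₃₃) = 0.421161; α = atan2(R₂₃, R₁₃) mod 2π = 2.008025; γ = atan2(R₃₂, −R₃₁) mod 2π = 1.244003
First d^3_{2,1}(β=0.4212), then the phase factors e^{-i(2)α} and e^{-i(1)γ}:
c=cos(0.421161/2)=0.977910, s=sin(0.421161/2)=0.209028; N=√[120·1·24·2]=75.894664
The bounds max(0,m−m')=0 and min(l+m,l−m')=1 give 2 terms
  k=0: (−1)^1·75.8947/(24)·0.9779^5·0.2090^1 = -0.591150
  k=1: (−1)^2·75.8947/(12)·0.9779^3·0.2090^3 = +0.054018
d^3_{2,1}(0.4212) = -0.591150 +0.054018 = -0.537132
|D^3_{2,1}|² = |d^3_{2,1}(β)|² = (-0.537132)² = 0.288511 (the z-rotation phases have unit modulus)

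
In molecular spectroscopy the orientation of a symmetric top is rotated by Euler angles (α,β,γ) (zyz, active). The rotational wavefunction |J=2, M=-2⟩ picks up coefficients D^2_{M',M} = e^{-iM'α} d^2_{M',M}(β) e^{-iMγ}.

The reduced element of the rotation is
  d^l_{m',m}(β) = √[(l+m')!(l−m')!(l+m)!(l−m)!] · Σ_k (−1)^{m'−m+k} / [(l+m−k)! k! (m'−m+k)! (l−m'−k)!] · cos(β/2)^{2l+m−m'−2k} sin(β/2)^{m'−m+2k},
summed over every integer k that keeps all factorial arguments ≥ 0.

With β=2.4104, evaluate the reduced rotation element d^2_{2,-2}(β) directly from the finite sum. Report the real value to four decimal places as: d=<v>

d=0.7607

d^2_{2,-2}(β=2.4104) via the finite sum:
c=cos(2.410400/2)=0.357506, s=sin(2.410400/2)=0.933911; N=√[24·1·1·24]=24.000000
k∈{0} keeps every argument non-negative
  k=0: (−1)^4·24.0000/(24)·0.3575^0·0.9339^4 = +0.760714
d^2_{2,-2}(2.4104) = +0.760714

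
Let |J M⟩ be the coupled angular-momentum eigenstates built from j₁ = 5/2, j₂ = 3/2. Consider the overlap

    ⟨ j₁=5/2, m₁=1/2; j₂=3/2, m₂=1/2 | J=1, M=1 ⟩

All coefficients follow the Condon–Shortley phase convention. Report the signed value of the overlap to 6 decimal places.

+0.387298  (= +√(3/20))

√[3·3!2!0!/6! · 3!2!2!1!2!0!] = √(12/5)
  +(−1)^2/∏(2,1,0,0,2,0)! = 1/4  (running 1/4)
⟨..|..⟩ = √(12/5)·(1/4) = +0.387298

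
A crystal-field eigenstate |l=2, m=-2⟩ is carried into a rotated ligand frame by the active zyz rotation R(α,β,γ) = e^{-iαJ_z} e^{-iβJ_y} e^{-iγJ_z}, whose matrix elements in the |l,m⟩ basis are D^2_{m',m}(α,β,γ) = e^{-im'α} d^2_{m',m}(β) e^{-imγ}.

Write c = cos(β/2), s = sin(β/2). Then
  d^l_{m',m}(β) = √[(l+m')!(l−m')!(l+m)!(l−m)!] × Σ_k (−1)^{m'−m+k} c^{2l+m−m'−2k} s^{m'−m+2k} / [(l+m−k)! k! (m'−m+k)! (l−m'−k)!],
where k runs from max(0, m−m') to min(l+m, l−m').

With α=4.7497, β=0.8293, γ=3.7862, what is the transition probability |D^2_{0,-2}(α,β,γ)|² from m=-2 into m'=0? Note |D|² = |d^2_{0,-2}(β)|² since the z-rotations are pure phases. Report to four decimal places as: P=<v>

First d^2_{0,-2}(β=0.8293), then the phase factors e^{-i(0)α} and e^{-i(-2)γ}:
c=cos(0.829300/2)=0.915257, s=sin(0.829300/2)=0.402870; N=√[2·2·1·24]=9.797959
Admissible k: 0..0 (factorial args all ≥0)
  k=0: (−1)^2·9.7980/(4)·0.9153^2·0.4029^2 = +0.333036
d^2_{0,-2}(0.8293) = +0.333036
|D^2_{0,-2}|² = |d^2_{0,-2}(β)|² = (+0.333036)² = 0.110913 (the z-rotation phases have unit modulus)

P=0.1109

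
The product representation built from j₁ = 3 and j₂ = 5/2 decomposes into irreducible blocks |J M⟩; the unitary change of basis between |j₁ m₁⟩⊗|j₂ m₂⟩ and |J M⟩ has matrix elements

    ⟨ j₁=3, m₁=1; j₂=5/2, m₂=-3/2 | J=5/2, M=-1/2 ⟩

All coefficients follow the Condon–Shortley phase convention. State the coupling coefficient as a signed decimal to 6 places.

-0.169031  (= −√(1/35))

j₁+j₂−J=3  J+j₁−j₂=3  J−j₁+j₂=2  j₁+j₂+J+1=9
(j₁±m₁, j₂±m₂, J±M) = (4,2,1,4,2,3)
P² = 576/35
sum k=0..1:
  [0] +1/12 = 1/12
  [1] −1/8 = -1/8
S = -1/24
C² = P²·S² = 1/35 ; C = -0.169031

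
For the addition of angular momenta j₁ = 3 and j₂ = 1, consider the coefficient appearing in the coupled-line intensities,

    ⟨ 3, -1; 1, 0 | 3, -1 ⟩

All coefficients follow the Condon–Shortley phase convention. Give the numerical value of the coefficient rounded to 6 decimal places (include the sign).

triangle: 1!*5!*1!/8! = 120/40320
(j±m)!: 2!*4!*1!*1!*2!*4! = 2304
prefactor² = (2J+1)*Δ*N² = 48
  k=0: +1/(0!*1!*4!*1!*1!*0!) = 1/24
  k=1: −1/(1!*0!*3!*0!*2!*1!) = -1/12
Σ = -1/24  ⇒  CG² = 48*(-1/24)² = 1/12
CG = −√(1/12) = -0.288675

−√(1/12) = -0.288675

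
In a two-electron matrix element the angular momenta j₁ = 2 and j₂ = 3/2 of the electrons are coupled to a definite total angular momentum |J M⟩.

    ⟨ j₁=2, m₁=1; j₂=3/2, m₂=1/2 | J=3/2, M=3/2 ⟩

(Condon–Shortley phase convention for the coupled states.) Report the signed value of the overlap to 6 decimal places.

√[4·2!2!1!/6! · 3!1!2!1!3!0!] = √(8/5)
  +(−1)^1/∏(1,1,0,1,2,0)! = -1/2  (running -1/2)
⟨..|..⟩ = √(8/5)·(-1/2) = -0.632456

−√(2/5) = -0.632456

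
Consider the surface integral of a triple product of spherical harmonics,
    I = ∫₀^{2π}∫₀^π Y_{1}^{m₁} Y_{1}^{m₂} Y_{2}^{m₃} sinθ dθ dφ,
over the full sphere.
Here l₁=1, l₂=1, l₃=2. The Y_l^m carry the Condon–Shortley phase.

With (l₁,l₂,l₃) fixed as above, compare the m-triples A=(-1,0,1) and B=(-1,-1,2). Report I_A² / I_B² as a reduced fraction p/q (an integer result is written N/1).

Same 1,1,2: normalisation and zero-m 3j drop out of the ratio.
A: Δ: 0! 2! 2! / 5! → 1/30; sum: t=0:+1/2 = 1/2; 3j²(1 1 2; -1 0 1) = Δ·Π!·Σ² = 1/10  (sign -1)
B: Δ: 0! 2! 2! / 5! → 1/30; sum: t=0:+1/4 = 1/4; 3j²(1 1 2; -1 -1 2) = Δ·Π!·Σ² = 1/5  (sign +1)
I_A²/I_B² = (1/10)/(1/5) = 1/2

1/2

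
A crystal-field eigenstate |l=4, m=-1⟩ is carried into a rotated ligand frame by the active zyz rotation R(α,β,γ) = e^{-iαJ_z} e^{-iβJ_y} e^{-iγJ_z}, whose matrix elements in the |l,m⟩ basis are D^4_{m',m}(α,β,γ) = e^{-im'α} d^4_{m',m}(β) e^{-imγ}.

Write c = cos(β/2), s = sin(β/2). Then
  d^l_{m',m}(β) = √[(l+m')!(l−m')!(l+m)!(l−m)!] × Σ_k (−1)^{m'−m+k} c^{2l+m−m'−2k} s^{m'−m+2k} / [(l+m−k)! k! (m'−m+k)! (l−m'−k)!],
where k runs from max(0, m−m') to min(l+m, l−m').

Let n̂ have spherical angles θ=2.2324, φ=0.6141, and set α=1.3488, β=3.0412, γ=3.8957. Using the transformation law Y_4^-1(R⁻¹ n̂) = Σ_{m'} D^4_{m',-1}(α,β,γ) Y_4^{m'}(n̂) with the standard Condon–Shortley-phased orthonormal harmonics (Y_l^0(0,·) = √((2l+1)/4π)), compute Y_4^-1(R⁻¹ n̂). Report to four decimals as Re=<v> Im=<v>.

Need the full column D^4_{m',-1} for m'=−4..4 at α=1.3488, β=3.0412, γ=3.8957.
cos(β/2)=0.050175, sin(β/2)=0.998740
d^4_{-4,-1}: single k=3 term ⇒ +0.000002;  D = -0.000002+0.000000i
d^4_{-3,-1}: k∈[2..3] ⇒ +0.000000 -0.000083 = -0.000083;  D = +0.000007-0.000083i
d^4_{-2,-1}: k∈[1..3] ⇒ +0.000000 -0.000007 +0.001775 = +0.001768;  D = +0.001684+0.000540i
d^4_{-1,-1}: k∈[0..3] ⇒ +0.000000 -0.000000 +0.000189 -0.024986 = -0.024797;  D = -0.012581+0.021368i
d^4_{0,-1}: k∈[0..3] ⇒ -0.000000 +0.000009 -0.003368 +0.222420 = +0.219060;  D = -0.159669-0.149977i
d^4_{1,-1}: k∈[0..3] ⇒ +0.000000 -0.000189 +0.037479 -0.989968 = -0.952678;  D = +0.789123-0.533742i
d^4_{2,-1}: k∈[0..2] ⇒ -0.000004 +0.002663 -0.211006 = -0.208347;  D = -0.075865-0.194044i
d^4_{3,-1}: k∈[0..1] ⇒ +0.000083 -0.019832 = -0.019749;  D = -0.019525+0.002965i
d^4_{4,-1}: single k=0 term ⇒ -0.000939;  D = -0.000067+0.000937i
Y_4^{m'}(θ=2.2324,φ=0.6141) and Σ D·Y over m':
  (-0.0000+0.0000i)·(-0.1328-0.1085i)  (+0.0000-0.0001i)·(+0.1013+0.3639i)  (+0.0017+0.0005i)·(+0.1149-0.3221i)  (-0.0126+0.0214i)·(+0.0671-0.0473i)  (-0.1597-0.1500i)·(-0.3530+0.0000i)  (+0.7891-0.5337i)·(-0.0671-0.0473i)  (-0.0759-0.1940i)·(+0.1149+0.3221i)  (-0.0195+0.0030i)·(-0.1013+0.3639i)  (-0.0001+0.0009i)·(-0.1328+0.1085i)
Y_4^-1(R⁻¹ n̂) = +0.033387-0.001299i

Re=0.0334 Im=-0.0013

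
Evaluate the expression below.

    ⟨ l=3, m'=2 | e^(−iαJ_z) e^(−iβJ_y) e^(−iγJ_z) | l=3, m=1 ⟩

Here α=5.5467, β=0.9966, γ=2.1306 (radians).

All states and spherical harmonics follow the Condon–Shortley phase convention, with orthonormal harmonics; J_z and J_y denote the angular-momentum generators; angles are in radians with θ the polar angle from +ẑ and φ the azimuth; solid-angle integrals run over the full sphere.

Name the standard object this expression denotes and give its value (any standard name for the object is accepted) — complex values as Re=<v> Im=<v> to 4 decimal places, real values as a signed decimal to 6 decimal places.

Wigner D-matrix element, Re=-0.2552 Im=0.1971

This is a Wigner D-matrix element — the rotation-matrix element ⟨l m'| R(α,β,γ) |l m⟩ in the angular-momentum basis.
D^3_{2,1}(5.5467,0.9966,2.1306) = e^{-i·2·5.5467}·d^3_{2,1}(0.9966)·e^{-i·1·2.1306}. Compute d first:
c=cos(0.996600/2)=0.878396, s=sin(0.996600/2)=0.477933; N=√[120·1·24·2]=75.894664
k∈{0,1} keeps every argument non-negative
  k=0: (−1)^1·75.8947/(24)·0.8784^5·0.4779^1 = -0.790350
  k=1: (−1)^2·75.8947/(12)·0.8784^3·0.4779^3 = +0.467953
d^3_{2,1}(0.9966) = -0.790350 +0.467953 = -0.322397
Attach z-rotation phases: D = e^{-i(2)(5.5467)}·(-0.322397)·e^{-i(1)(2.1306)} = -0.255159+0.197063i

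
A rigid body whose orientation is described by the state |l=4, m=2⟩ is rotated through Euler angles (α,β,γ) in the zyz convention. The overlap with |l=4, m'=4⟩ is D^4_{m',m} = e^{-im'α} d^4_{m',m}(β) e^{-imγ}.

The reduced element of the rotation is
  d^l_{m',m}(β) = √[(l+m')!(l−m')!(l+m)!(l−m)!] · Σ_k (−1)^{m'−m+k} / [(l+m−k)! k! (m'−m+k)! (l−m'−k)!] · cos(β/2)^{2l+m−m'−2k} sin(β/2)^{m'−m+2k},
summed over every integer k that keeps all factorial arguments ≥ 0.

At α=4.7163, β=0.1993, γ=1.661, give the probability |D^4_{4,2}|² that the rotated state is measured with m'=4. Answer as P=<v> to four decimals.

Split into d^4_{4,2}(β=0.1993) × two z-phases.
With c≡cos(β/2)=0.995039 and s≡sin(β/2)=0.099485, N=[40320·1·720·2]^{1/2}=7619.763776
k: max(0,(2)−(4))=0 … min(4+(2),4−(4))=0
  k=0: (−1)^2·7619.7638/(1440)·0.9950^6·0.0995^2 = +0.050832
d^4_{4,2}(0.1993) = +0.050832
|D^4_{4,2}|² = |d^4_{4,2}(β)|² = (+0.050832)² = 0.002584 (the z-rotation phases have unit modulus)

P=0.0026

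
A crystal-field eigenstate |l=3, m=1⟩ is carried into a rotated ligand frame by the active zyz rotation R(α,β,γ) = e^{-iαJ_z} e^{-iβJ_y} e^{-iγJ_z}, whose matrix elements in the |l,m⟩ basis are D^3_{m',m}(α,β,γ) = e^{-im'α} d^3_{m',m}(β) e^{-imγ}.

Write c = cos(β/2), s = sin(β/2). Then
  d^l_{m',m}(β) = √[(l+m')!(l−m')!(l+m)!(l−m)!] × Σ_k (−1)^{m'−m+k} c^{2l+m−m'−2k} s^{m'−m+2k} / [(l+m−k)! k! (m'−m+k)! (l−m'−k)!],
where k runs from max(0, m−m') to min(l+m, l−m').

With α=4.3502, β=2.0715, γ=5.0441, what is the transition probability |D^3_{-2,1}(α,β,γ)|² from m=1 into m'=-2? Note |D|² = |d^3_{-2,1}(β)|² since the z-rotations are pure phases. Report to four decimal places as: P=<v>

P=0.0510

Split into d^3_{-2,1}(β=2.0715) × two z-phases.
Half-angle: c=0.509881, s=0.860245. N=√(1·120·24·2)=75.894664
k: max(0,(1)−(-2))=3 … min(3+(1),3−(-2))=4
  k=3: (−1)^0·75.8947/(12)·0.5099^3·0.8602^3 = +0.533707
  k=4: (−1)^1·75.8947/(24)·0.5099^1·0.8602^5 = -0.759591
d^3_{-2,1}(2.0715) = +0.533707 -0.759591 = -0.225884
|D^3_{-2,1}|² = |d^3_{-2,1}(β)|² = (-0.225884)² = 0.051023 (the z-rotation phases have unit modulus)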